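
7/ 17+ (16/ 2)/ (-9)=-73/ 153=-0.48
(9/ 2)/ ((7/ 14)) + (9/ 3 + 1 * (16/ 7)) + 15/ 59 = 6005/ 413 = 14.54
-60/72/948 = -5/5688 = -0.00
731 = 731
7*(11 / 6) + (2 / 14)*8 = 13.98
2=2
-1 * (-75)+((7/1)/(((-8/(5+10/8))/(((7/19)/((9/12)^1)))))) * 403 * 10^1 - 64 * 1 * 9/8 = -2467691/228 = -10823.21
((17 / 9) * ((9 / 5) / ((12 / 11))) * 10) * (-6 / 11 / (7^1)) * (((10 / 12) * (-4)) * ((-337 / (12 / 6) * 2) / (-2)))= 28645 / 21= 1364.05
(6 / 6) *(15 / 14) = 15 / 14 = 1.07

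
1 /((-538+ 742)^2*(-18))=-1 /749088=-0.00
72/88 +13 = 152/11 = 13.82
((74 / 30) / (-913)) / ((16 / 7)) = -259 / 219120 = -0.00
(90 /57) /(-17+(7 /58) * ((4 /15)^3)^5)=-380967684631347656250 /4101752071126105934329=-0.09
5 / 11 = 0.45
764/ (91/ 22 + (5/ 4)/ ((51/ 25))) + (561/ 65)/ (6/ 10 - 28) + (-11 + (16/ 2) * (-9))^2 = 133801422332/ 18980117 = 7049.56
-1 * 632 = -632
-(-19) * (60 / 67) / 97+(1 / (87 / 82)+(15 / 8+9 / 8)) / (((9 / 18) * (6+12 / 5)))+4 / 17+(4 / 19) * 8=1662071965 / 547885197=3.03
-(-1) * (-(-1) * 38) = 38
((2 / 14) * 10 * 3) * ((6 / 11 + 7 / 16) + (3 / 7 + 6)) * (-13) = -412.93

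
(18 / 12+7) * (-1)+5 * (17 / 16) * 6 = 187 / 8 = 23.38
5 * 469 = 2345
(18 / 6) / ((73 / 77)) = 231 / 73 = 3.16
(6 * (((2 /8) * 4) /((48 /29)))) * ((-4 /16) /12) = -29 /384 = -0.08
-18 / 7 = -2.57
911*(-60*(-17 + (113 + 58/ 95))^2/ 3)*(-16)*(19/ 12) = 1227819329984/ 285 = 4308137999.94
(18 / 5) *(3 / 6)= 9 / 5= 1.80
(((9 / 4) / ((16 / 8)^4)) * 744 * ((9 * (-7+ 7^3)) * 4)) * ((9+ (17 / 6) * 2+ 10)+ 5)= 37544472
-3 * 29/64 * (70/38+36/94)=-172869/57152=-3.02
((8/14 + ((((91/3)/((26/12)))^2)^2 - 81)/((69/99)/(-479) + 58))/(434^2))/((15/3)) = 606485221/863407893740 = 0.00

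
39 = 39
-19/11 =-1.73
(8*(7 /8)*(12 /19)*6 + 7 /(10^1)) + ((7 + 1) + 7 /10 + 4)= 3793 /95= 39.93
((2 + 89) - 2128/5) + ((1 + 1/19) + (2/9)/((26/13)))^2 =-48722188/146205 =-333.25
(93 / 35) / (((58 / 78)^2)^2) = 215150013 / 24754835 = 8.69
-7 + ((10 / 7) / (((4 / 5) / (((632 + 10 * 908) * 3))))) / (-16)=-45623 / 14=-3258.79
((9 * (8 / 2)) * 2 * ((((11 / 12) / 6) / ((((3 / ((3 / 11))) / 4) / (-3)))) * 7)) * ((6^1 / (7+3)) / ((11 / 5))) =-252 / 11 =-22.91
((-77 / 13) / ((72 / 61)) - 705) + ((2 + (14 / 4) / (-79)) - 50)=-56054171 / 73944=-758.06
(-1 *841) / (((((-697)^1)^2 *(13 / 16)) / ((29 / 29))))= -13456 / 6315517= -0.00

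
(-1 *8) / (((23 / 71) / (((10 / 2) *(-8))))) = 22720 / 23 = 987.83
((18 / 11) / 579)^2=36 / 4507129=0.00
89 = 89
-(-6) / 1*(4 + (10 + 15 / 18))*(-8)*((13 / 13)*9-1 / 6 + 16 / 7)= -166252 / 21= -7916.76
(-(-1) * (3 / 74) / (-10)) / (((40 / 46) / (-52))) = 897 / 3700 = 0.24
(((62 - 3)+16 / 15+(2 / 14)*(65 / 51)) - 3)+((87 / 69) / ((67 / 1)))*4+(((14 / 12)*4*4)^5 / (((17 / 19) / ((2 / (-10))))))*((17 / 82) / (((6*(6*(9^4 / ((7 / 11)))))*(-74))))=12585841659570327779 / 219541532364786555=57.33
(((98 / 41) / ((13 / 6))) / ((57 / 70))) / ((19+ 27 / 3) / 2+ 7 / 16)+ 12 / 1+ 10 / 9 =13238926 / 1002573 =13.20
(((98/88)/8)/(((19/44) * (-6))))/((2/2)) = -49/912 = -0.05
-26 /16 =-13 /8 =-1.62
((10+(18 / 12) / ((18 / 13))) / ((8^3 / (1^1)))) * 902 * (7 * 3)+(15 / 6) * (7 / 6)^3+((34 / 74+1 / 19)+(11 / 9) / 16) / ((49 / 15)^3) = 946750993330109 / 2286689965056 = 414.03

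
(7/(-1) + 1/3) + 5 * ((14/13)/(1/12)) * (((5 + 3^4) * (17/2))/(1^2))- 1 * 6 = 1841626/39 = 47221.18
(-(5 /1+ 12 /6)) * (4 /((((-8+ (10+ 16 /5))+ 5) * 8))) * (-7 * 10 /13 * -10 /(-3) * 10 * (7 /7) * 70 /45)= 1715000 /17901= 95.80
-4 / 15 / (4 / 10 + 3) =-4 / 51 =-0.08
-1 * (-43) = 43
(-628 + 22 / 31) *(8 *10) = -1555680 / 31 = -50183.23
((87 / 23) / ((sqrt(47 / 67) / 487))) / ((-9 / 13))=-183599*sqrt(3149) / 3243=-3176.94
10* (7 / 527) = 70 / 527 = 0.13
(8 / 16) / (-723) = -1 / 1446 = -0.00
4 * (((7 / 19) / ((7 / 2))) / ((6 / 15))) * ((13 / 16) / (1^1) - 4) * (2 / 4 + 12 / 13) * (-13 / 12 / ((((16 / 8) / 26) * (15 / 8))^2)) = 212602 / 855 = 248.66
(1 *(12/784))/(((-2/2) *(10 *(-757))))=3/1483720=0.00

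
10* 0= 0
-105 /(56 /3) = -45 /8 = -5.62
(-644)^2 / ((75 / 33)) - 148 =4558396 / 25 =182335.84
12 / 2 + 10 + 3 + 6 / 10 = 98 / 5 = 19.60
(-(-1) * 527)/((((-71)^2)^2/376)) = 198152/25411681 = 0.01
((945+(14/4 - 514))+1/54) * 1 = 11732/27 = 434.52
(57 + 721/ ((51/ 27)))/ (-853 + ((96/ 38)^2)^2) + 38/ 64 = 3089404655/ 57585335968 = 0.05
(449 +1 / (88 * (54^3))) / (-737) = -0.61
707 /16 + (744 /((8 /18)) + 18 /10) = 137599 /80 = 1719.99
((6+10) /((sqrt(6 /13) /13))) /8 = 38.27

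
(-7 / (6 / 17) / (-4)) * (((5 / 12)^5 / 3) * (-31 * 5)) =-57640625 / 17915904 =-3.22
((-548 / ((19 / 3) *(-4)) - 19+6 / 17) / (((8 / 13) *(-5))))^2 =9815689 / 10432900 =0.94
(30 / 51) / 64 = 5 / 544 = 0.01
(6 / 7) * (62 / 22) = 186 / 77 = 2.42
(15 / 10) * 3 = 9 / 2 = 4.50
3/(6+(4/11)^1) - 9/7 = -57/70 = -0.81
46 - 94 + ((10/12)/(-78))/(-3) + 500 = 634613/1404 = 452.00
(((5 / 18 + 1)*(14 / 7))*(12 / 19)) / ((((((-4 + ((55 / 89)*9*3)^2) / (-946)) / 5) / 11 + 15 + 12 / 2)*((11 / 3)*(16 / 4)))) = 861725590 / 164398425091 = 0.01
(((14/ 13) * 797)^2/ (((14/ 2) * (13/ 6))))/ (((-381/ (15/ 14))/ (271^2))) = -2799023050140/ 279019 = -10031657.52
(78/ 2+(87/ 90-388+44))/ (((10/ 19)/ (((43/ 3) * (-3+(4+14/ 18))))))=-29807428/ 2025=-14719.72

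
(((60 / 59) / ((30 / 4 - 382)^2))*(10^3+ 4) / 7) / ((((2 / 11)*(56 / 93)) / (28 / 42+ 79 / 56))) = 448068885 / 22705954474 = 0.02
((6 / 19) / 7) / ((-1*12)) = -0.00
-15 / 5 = -3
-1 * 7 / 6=-7 / 6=-1.17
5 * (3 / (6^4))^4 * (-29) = -145 / 34828517376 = -0.00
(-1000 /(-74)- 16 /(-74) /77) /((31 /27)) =1039716 /88319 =11.77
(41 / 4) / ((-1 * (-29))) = 41 / 116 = 0.35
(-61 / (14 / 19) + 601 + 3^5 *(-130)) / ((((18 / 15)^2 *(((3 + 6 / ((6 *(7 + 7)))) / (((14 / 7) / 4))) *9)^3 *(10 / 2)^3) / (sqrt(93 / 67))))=-4263049 *sqrt(6231) / 279601948872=-0.00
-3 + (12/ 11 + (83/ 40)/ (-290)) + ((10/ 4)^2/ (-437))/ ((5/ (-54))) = -98239181/ 55761200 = -1.76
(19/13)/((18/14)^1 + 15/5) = 133/390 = 0.34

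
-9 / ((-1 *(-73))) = -9 / 73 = -0.12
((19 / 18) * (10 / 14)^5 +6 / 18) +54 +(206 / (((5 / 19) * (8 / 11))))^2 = 70100347687927 / 60505200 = 1158583.85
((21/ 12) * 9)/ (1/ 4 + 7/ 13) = 19.98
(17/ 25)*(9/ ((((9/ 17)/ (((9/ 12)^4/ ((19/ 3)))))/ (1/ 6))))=23409/ 243200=0.10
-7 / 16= -0.44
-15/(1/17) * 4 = -1020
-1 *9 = -9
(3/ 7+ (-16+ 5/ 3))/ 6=-146/ 63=-2.32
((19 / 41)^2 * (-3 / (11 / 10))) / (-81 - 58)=10830 / 2570249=0.00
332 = 332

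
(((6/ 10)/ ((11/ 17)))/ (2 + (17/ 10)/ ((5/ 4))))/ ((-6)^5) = -0.00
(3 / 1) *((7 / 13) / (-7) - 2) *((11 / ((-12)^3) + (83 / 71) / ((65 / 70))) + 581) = -2785980741 / 767936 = -3627.88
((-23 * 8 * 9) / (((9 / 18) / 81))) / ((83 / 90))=-24144480 / 83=-290897.35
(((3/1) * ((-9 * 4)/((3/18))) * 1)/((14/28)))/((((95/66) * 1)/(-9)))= 769824/95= 8103.41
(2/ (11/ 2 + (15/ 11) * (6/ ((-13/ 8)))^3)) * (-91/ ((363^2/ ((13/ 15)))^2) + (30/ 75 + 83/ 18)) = -172041451736237018/ 1083901719547456425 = -0.16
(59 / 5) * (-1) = -59 / 5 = -11.80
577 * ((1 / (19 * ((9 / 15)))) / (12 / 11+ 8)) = 6347 / 1140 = 5.57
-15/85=-3/17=-0.18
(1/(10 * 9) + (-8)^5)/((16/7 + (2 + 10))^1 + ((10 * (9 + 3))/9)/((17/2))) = -350945161/169800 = -2066.81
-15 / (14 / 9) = -135 / 14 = -9.64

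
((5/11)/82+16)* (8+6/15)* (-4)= -1212708/2255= -537.79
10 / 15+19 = 59 / 3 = 19.67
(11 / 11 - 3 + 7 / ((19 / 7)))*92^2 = 93104 / 19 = 4900.21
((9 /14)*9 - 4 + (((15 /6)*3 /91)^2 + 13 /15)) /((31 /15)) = 1321237 /1026844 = 1.29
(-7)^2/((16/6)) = 147/8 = 18.38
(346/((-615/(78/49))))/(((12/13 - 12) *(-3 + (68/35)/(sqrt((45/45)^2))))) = -29237/382284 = -0.08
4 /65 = 0.06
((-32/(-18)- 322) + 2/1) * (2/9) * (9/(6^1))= -2864/27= -106.07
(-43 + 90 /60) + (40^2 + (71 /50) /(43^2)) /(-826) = -3317013621 /76363700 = -43.44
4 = 4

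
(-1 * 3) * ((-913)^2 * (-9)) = 22506363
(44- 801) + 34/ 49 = -37059/ 49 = -756.31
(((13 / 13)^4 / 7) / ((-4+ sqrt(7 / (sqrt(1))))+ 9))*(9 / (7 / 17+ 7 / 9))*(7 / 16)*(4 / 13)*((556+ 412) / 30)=6171 / 4732 - 6171*sqrt(7) / 23660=0.61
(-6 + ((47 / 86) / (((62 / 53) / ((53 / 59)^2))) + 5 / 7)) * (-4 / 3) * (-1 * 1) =-212588357 / 32481211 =-6.54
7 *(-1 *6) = -42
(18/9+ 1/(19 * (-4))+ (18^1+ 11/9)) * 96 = 2036.07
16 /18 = 8 /9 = 0.89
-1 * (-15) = 15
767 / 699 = 1.10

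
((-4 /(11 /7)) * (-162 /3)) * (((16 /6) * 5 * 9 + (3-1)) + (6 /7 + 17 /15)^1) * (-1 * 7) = -6561576 /55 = -119301.38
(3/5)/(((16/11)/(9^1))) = 297/80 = 3.71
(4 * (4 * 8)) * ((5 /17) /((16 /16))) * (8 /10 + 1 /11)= 6272 /187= 33.54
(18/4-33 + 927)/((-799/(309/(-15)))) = 23.17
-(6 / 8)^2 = -9 / 16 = -0.56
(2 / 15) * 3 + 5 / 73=171 / 365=0.47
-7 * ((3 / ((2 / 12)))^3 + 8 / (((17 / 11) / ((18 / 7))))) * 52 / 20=-9042696 / 85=-106384.66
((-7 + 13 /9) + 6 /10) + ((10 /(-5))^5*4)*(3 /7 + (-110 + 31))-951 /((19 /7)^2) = 9923.10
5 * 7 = 35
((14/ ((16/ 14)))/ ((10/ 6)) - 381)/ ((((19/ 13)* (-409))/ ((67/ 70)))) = 6508983/ 10879400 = 0.60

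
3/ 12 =1/ 4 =0.25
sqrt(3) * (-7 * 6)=-42 * sqrt(3)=-72.75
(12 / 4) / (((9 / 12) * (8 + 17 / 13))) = 52 / 121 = 0.43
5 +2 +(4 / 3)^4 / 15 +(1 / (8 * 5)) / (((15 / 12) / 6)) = 44534 / 6075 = 7.33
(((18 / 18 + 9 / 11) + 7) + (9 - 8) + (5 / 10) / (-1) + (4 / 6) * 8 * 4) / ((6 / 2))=2023 / 198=10.22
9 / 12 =3 / 4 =0.75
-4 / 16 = -1 / 4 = -0.25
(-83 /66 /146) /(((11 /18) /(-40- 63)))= 25647 /17666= 1.45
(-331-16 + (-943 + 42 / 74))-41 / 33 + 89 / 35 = -55048321 / 42735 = -1288.13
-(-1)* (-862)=-862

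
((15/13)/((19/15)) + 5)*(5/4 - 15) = -20075/247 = -81.28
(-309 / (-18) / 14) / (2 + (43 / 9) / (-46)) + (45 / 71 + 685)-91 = 464491407 / 780290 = 595.28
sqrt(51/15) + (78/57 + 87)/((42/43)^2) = sqrt(85)/5 + 3104471/33516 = 94.47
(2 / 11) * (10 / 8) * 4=10 / 11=0.91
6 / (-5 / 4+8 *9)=24 / 283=0.08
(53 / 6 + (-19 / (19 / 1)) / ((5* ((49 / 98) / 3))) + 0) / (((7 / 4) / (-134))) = -61372 / 105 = -584.50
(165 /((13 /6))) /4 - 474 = -11829 /26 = -454.96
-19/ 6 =-3.17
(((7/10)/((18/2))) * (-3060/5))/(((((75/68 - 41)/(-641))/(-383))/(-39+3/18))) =-462880194308/40695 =-11374375.09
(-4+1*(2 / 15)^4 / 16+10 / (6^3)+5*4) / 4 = 4.01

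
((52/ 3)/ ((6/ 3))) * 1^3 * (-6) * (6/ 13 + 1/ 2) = -50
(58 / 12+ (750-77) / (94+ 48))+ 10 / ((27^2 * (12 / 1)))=2973217 / 310554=9.57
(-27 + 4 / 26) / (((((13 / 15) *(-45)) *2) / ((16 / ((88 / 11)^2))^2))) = 349 / 16224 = 0.02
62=62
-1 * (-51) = 51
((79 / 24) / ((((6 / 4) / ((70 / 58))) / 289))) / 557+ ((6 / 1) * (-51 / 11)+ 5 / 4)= -80577889 / 3198294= -25.19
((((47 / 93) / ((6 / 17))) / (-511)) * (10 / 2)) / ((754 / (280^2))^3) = -17188855040000000 / 1091317486311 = -15750.55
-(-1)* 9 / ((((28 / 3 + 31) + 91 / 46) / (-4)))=-4968 / 5839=-0.85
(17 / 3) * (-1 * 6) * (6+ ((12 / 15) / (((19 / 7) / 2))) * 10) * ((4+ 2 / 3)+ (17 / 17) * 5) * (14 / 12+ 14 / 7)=-12379.78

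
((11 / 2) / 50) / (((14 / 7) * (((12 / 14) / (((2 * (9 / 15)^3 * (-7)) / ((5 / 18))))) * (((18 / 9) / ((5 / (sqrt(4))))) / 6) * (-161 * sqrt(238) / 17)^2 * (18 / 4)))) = -0.00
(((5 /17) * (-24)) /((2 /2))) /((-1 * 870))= 4 /493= 0.01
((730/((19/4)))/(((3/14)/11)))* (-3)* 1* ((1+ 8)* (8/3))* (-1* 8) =86338560/19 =4544134.74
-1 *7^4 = -2401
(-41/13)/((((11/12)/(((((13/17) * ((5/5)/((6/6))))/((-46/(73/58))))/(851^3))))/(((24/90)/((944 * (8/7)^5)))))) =50303351/2972268664949677096960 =0.00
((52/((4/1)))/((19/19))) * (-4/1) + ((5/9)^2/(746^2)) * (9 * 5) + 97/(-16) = -1163257069/20034576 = -58.06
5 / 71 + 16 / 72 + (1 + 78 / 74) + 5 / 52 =3003331 / 1229436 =2.44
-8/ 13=-0.62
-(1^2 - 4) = 3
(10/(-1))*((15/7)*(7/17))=-150/17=-8.82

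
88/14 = 44/7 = 6.29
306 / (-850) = -9 / 25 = -0.36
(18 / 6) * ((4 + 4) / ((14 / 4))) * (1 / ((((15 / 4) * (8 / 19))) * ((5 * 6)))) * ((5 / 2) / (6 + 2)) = 19 / 420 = 0.05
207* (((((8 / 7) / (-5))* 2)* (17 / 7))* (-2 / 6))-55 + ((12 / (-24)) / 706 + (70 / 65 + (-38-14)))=-131857157 / 4497220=-29.32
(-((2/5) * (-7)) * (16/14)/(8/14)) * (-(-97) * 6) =16296/5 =3259.20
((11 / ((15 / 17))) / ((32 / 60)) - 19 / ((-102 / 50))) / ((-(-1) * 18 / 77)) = 1026949 / 7344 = 139.84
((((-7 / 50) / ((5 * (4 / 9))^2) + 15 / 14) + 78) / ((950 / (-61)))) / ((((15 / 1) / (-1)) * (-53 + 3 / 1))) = -225009297 / 33250000000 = -0.01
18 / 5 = 3.60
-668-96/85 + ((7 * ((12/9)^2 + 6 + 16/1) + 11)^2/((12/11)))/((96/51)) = 38769679951/2643840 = 14664.16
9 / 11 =0.82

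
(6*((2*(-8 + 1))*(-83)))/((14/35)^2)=43575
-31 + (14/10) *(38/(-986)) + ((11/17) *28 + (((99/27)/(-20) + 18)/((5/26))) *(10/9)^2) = 60763426/598995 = 101.44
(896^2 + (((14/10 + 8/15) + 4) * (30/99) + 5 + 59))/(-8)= -39742649/396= -100360.22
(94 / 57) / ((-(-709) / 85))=0.20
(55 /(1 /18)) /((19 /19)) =990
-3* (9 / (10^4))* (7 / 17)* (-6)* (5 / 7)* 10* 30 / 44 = 243 / 7480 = 0.03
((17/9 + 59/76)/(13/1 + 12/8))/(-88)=-1823/872784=-0.00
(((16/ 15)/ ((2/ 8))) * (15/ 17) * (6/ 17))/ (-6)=-64/ 289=-0.22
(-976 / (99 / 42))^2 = 186704896 / 1089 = 171446.19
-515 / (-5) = 103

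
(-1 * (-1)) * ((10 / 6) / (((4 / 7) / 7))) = 245 / 12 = 20.42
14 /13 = 1.08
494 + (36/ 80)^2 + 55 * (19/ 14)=1592767/ 2800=568.85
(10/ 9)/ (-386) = -5/ 1737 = -0.00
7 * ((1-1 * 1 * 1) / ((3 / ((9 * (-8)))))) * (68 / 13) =0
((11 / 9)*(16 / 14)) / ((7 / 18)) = 176 / 49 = 3.59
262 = 262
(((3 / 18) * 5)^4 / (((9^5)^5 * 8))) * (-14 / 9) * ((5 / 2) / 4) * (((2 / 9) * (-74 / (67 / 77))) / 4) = 62321875 / 161576254830335182817150692947456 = 0.00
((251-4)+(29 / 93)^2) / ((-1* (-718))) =1068572 / 3104991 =0.34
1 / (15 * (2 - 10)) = -1 / 120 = -0.01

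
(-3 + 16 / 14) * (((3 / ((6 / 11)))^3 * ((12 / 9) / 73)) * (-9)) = 51909 / 1022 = 50.79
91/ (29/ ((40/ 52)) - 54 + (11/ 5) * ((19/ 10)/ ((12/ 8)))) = -13650/ 2027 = -6.73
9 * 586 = 5274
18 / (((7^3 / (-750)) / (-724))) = 28495.63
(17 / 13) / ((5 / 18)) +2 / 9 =2884 / 585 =4.93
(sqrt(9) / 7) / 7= 3 / 49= 0.06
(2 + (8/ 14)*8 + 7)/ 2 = 95/ 14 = 6.79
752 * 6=4512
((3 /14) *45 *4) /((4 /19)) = 2565 /14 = 183.21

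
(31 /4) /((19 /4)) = 31 /19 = 1.63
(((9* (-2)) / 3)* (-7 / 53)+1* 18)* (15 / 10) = 1494 / 53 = 28.19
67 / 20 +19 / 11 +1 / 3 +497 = 331591 / 660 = 502.41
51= 51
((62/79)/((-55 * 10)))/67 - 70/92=-50946551/66956450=-0.76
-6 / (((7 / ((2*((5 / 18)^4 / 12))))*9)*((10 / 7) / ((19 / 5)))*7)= -475 / 13226976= -0.00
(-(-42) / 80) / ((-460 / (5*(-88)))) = 231 / 460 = 0.50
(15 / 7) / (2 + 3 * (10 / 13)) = 195 / 392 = 0.50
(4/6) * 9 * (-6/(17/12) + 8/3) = -9.41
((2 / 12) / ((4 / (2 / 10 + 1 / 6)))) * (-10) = -11 / 72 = -0.15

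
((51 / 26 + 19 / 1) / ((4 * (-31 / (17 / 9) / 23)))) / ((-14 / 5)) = 1065475 / 406224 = 2.62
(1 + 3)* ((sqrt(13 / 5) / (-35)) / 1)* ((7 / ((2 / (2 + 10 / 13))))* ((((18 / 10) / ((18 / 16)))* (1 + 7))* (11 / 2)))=-25344* sqrt(65) / 1625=-125.74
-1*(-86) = 86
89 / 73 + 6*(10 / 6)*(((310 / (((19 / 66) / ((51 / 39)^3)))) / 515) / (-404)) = 34979486911 / 31700427317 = 1.10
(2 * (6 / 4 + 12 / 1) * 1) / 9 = 3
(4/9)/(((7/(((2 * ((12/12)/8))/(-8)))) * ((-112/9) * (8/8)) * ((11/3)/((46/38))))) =0.00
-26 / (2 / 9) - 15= -132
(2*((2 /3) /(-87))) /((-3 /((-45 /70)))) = -0.00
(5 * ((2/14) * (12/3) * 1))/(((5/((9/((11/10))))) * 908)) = 90/17479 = 0.01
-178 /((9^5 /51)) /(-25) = 3026 /492075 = 0.01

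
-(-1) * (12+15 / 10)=27 / 2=13.50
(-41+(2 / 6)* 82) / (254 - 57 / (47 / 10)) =-1927 / 34104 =-0.06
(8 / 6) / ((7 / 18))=24 / 7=3.43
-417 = -417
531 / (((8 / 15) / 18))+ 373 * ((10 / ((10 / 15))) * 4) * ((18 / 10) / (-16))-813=29181 / 2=14590.50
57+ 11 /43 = 2462 /43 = 57.26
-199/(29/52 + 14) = -10348/757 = -13.67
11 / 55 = 1 / 5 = 0.20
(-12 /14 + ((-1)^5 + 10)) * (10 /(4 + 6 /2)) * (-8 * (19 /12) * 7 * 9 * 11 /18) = -39710 /7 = -5672.86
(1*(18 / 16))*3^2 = 81 / 8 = 10.12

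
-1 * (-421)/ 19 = 421/ 19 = 22.16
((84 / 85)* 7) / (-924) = -7 / 935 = -0.01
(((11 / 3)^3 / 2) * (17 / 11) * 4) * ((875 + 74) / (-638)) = -177463 / 783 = -226.64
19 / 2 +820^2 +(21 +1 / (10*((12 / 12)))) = 3362153 / 5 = 672430.60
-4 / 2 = -2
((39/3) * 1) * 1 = 13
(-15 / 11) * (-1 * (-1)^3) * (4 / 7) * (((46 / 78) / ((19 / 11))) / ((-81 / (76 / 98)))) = 920 / 361179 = 0.00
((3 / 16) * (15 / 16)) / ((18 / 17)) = 85 / 512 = 0.17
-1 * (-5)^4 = -625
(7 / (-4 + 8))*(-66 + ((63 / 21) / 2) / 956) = -883323 / 7648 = -115.50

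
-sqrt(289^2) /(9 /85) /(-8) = 24565 /72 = 341.18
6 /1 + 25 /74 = 469 /74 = 6.34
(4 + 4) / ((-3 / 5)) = -40 / 3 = -13.33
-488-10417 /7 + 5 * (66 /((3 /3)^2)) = -11523 /7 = -1646.14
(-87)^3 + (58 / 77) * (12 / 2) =-50704383 / 77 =-658498.48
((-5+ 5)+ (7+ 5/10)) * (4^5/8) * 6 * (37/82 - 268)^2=693100398240/1681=412314335.66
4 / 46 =2 / 23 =0.09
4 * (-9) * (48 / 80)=-108 / 5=-21.60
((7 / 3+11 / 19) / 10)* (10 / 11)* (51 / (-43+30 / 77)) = -1162 / 3667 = -0.32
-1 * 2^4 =-16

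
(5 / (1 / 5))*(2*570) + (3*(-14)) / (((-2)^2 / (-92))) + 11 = 29477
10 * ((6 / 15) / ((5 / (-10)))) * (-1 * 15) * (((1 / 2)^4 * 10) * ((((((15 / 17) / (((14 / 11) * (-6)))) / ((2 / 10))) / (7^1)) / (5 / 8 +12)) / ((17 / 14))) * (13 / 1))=-1072500 / 204323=-5.25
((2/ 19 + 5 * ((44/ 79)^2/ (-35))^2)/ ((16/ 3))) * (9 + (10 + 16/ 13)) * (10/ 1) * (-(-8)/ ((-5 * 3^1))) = -5038226174182/ 2357064151715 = -2.14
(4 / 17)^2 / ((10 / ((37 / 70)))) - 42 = -2124002 / 50575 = -42.00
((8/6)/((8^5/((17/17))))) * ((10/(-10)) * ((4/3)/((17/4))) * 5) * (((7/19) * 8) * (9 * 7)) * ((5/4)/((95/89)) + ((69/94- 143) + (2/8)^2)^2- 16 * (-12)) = -53740862324415/222111875072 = -241.95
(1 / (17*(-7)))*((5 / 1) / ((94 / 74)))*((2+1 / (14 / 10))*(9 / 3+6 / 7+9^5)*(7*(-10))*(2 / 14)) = 14529955500 / 274057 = 53018.01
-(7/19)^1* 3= -21/19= -1.11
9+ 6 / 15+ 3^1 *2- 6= 47 / 5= 9.40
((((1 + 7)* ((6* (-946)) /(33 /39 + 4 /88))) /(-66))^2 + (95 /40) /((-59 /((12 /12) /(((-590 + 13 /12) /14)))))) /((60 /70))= 113004070236394729 /162674212950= 694664.93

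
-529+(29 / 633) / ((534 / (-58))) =-89407660 / 169011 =-529.00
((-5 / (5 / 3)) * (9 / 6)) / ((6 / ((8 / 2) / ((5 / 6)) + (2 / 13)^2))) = -3057 / 845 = -3.62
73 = 73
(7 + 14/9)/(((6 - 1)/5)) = 77/9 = 8.56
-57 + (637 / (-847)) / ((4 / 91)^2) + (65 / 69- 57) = -67099135 / 133584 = -502.30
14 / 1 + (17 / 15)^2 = 3439 / 225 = 15.28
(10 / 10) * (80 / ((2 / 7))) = 280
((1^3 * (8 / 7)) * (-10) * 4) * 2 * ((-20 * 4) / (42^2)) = 12800 / 3087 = 4.15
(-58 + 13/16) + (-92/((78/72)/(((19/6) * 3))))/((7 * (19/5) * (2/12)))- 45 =-413745/1456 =-284.17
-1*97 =-97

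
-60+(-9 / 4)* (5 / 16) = -3885 / 64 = -60.70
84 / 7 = 12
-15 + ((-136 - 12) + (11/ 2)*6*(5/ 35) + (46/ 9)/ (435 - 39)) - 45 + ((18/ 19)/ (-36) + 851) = 76754497/ 118503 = 647.70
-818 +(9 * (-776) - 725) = -8527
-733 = -733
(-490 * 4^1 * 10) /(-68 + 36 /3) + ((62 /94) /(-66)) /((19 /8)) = 10314026 /29469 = 350.00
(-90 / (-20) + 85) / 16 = 179 / 32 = 5.59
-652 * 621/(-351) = 14996/13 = 1153.54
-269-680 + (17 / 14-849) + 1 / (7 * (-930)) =-1796.79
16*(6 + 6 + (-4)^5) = -16192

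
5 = 5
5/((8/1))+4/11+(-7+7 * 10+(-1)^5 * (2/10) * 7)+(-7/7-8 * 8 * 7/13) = 155167/5720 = 27.13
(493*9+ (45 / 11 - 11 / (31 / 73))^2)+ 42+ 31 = 579751154 / 116281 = 4985.78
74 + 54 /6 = 83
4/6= 2/3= 0.67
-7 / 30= -0.23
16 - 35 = -19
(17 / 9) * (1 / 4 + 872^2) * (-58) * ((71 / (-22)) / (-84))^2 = -7558867292381 / 61471872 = -122964.65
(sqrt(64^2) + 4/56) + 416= 6721/14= 480.07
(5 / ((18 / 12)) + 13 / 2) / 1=9.83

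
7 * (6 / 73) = 42 / 73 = 0.58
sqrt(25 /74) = 5 * sqrt(74) /74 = 0.58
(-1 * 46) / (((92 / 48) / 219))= -5256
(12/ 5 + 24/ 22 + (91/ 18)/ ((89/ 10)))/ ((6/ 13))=2324621/ 264330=8.79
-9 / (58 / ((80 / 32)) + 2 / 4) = -30 / 79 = -0.38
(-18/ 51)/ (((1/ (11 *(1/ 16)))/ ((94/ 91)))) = -1551/ 6188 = -0.25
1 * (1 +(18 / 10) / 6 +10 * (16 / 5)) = 333 / 10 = 33.30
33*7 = 231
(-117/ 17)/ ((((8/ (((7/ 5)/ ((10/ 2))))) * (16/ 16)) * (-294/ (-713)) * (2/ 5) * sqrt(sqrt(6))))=-9269 * 6^(3/ 4)/ 38080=-0.93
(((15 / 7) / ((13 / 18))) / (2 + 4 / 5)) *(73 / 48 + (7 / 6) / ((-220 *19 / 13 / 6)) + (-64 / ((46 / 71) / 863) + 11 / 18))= -4425663748245 / 48992944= -90332.68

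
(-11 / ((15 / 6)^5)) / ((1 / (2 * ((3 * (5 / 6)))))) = -352 / 625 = -0.56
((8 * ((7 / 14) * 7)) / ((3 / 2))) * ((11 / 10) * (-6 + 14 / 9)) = -2464 / 27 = -91.26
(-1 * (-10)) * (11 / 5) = 22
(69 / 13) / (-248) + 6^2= 115995 / 3224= 35.98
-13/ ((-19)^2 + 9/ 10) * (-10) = 0.36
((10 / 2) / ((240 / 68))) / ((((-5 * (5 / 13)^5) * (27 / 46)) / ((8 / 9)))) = -580702252 / 11390625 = -50.98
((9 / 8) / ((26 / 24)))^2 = 1.08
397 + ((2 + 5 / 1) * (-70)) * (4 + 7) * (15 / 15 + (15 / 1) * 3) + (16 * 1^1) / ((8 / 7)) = -247529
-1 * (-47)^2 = -2209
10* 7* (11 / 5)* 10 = 1540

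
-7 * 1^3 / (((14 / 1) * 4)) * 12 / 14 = -3 / 28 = -0.11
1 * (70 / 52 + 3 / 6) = 24 / 13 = 1.85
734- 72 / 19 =13874 / 19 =730.21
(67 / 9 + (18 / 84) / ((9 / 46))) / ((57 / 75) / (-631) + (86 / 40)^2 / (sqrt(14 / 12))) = 20640262400 / 36753294162843 + 79215086536400 * sqrt(42) / 257273059139901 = 2.00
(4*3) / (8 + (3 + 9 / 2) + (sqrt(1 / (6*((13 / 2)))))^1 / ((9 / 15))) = 261144 / 337211 - 720*sqrt(39) / 337211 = 0.76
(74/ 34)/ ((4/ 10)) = 185/ 34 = 5.44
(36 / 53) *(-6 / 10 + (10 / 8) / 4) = -207 / 1060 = -0.20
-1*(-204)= 204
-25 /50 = -1 /2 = -0.50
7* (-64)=-448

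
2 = 2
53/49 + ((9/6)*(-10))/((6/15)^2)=-18163/196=-92.67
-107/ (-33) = 3.24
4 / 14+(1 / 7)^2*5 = 19 / 49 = 0.39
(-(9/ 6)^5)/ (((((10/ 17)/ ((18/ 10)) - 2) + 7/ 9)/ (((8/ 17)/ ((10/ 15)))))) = 5.99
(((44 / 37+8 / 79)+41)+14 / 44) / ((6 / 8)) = 5479982 / 96459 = 56.81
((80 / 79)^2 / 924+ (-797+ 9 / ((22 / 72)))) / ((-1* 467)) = 1.64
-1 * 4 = -4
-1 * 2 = -2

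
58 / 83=0.70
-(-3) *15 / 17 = 45 / 17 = 2.65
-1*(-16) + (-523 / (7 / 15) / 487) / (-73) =3989557 / 248857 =16.03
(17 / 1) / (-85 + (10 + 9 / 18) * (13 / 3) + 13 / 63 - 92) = -2142 / 16543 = -0.13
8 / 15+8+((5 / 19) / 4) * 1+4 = 14363 / 1140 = 12.60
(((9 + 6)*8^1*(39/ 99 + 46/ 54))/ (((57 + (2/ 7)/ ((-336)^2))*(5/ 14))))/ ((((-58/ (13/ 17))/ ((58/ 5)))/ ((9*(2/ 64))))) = -1330422912/ 4211754811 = -0.32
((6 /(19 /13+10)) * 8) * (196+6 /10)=613392 /745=823.34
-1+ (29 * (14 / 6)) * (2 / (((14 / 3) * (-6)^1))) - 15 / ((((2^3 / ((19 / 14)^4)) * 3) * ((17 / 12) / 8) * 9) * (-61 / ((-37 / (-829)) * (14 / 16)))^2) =-9543150812297485 / 1635968557757184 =-5.83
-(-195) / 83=195 / 83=2.35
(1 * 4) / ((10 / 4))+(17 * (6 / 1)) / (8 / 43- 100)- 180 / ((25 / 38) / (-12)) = 35234939 / 10730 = 3283.78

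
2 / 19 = 0.11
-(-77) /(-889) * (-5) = 55 /127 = 0.43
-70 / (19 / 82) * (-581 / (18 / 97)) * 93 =5014082290 / 57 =87966355.96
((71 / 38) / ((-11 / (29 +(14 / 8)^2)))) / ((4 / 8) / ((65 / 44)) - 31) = 124605 / 701536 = 0.18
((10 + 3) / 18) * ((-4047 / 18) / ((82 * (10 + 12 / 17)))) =-0.18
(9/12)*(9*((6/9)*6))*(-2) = -54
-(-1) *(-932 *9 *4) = -33552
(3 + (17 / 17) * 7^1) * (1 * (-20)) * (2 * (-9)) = 3600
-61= -61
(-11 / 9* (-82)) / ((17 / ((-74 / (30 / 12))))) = -133496 / 765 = -174.50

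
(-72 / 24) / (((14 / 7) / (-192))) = 288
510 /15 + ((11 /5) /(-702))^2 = 418883521 /12320100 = 34.00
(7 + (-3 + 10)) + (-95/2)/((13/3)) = 79/26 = 3.04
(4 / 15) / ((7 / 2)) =8 / 105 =0.08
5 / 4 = 1.25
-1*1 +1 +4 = 4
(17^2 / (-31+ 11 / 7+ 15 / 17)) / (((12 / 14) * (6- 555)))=240737 / 11189718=0.02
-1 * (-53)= 53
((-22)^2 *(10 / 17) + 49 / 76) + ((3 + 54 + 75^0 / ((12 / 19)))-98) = 238310 / 969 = 245.93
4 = 4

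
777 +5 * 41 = 982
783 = 783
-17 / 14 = -1.21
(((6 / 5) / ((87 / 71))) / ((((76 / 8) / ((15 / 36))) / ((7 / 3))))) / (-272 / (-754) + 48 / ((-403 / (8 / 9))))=200291 / 509352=0.39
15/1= 15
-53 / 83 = -0.64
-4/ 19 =-0.21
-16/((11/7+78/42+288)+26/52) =-224/4087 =-0.05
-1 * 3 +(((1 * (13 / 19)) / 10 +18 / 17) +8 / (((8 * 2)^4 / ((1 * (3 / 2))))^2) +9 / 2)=9111773132999 / 3468186091520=2.63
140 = 140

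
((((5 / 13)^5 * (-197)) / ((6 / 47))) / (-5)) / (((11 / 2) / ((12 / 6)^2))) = 23147500 / 12252669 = 1.89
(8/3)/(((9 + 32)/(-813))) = -2168/41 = -52.88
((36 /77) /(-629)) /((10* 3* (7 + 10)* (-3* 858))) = 1 /1766109345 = 0.00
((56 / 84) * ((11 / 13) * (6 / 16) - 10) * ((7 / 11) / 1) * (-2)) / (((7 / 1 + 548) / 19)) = 133931 / 476190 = 0.28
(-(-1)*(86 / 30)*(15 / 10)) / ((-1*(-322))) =43 / 3220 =0.01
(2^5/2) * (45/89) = 720/89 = 8.09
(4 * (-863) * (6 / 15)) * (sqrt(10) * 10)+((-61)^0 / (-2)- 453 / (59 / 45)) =-13808 * sqrt(10)- 40829 / 118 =-44010.74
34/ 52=17/ 26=0.65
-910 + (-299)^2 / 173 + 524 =22623 / 173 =130.77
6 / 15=2 / 5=0.40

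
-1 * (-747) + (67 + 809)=1623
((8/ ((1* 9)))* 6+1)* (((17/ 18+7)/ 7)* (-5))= -13585/ 378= -35.94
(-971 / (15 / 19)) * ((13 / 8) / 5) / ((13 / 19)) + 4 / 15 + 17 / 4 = -347821 / 600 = -579.70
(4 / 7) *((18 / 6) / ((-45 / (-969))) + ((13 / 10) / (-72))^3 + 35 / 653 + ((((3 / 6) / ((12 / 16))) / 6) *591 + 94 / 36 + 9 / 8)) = 32673685771759 / 426529152000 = 76.60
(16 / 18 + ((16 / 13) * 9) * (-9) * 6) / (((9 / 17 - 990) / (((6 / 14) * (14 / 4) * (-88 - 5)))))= -18413380 / 218673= -84.21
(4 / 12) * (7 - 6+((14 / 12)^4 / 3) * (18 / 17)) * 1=6073 / 11016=0.55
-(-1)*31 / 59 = 31 / 59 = 0.53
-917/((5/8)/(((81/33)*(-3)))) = 594216/55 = 10803.93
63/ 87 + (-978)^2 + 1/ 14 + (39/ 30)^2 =19416675657/ 20300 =956486.49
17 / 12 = 1.42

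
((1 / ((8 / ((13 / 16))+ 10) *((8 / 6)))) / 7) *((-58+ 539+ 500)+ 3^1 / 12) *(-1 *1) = -51025 / 9632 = -5.30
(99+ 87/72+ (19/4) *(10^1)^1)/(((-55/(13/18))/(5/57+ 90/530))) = -3585413/7177896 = -0.50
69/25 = 2.76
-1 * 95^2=-9025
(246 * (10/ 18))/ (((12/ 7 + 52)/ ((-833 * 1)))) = -1195355/ 564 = -2119.42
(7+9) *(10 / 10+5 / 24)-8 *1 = 34 / 3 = 11.33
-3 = -3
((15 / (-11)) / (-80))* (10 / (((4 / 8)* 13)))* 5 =75 / 572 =0.13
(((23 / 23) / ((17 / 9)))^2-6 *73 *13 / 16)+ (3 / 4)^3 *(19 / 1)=-6428823 / 18496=-347.58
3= 3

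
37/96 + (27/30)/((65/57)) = 36649/31200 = 1.17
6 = 6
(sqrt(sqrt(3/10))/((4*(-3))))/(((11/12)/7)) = -7*10^(3/4)*3^(1/4)/110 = -0.47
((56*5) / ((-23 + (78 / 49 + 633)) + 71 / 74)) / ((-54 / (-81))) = 1522920 / 2221111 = 0.69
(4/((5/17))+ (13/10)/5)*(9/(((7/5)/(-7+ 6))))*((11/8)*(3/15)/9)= -1089/400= -2.72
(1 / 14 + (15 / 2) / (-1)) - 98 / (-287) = -2034 / 287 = -7.09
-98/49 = -2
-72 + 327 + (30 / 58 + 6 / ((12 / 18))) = 7671 / 29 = 264.52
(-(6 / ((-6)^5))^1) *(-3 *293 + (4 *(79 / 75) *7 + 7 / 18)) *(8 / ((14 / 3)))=-382103 / 340200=-1.12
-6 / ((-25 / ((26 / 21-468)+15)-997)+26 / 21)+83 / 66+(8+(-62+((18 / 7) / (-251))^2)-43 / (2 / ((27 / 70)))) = -3083289919470050729 / 50521593226002360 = -61.03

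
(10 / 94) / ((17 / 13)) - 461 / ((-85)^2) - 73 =-24783017 / 339575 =-72.98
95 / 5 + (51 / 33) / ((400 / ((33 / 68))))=30403 / 1600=19.00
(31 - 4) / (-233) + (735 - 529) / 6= 23918 / 699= 34.22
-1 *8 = -8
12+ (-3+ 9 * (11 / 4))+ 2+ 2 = 151 / 4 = 37.75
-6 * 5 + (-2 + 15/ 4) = -113/ 4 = -28.25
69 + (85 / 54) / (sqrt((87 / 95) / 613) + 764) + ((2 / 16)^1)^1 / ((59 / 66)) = 14975723567154607 / 216594070405956-85 * sqrt(5066445) / 1835542969542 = 69.14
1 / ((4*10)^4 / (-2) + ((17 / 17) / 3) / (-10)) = -30 / 38400001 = -0.00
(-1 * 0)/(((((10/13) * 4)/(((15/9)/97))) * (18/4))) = 0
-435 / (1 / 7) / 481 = -3045 / 481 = -6.33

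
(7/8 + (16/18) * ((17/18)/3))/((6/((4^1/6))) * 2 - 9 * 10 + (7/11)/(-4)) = -4939/308610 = -0.02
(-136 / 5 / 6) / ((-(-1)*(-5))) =68 / 75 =0.91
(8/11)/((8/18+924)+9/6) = 144/183337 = 0.00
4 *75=300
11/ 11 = 1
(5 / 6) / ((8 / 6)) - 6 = -43 / 8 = -5.38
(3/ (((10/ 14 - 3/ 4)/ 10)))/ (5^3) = -168/ 25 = -6.72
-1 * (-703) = 703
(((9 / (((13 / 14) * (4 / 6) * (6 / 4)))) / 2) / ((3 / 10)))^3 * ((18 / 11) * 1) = 6897.75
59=59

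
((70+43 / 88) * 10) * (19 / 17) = 589285 / 748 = 787.81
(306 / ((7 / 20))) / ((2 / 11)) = 33660 / 7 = 4808.57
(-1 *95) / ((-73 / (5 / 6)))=1.08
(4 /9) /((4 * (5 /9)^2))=9 /25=0.36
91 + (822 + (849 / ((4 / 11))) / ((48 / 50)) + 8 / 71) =7600167 / 2272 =3345.14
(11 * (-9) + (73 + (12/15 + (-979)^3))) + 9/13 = -60990394628/65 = -938313763.51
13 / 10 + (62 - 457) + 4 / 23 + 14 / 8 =-180217 / 460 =-391.78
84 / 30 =14 / 5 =2.80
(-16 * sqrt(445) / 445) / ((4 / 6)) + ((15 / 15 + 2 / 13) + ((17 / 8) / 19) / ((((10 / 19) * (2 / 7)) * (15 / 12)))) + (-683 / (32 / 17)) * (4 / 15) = -370537 / 3900 - 24 * sqrt(445) / 445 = -96.15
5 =5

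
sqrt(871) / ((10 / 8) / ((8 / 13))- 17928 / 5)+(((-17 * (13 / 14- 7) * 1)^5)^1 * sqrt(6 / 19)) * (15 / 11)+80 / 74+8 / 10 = 8976281334.45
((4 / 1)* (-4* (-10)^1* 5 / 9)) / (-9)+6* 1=-314 / 81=-3.88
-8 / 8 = -1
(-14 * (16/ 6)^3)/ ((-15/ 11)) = 78848/ 405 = 194.69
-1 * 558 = -558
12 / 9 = 4 / 3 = 1.33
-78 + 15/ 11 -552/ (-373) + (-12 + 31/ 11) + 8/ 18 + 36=-1768576/ 36927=-47.89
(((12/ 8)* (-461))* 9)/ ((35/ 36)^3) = -6772.33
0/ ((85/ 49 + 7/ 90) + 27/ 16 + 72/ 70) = 0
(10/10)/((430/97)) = 97/430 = 0.23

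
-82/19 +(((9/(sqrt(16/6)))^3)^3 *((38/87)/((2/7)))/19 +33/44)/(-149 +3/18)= -219667417263 *sqrt(6)/212148224 -7717/1786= -2540.63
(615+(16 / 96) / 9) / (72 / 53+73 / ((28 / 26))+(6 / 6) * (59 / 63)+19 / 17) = 29923111 / 3464085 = 8.64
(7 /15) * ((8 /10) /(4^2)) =0.02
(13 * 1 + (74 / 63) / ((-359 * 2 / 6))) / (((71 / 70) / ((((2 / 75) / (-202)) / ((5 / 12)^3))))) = -37606272 / 1608993125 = -0.02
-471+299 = -172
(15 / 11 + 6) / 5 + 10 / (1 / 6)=3381 / 55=61.47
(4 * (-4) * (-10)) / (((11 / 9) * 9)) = 14.55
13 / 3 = 4.33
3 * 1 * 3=9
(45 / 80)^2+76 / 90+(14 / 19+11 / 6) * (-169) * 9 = -855399673 / 218880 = -3908.08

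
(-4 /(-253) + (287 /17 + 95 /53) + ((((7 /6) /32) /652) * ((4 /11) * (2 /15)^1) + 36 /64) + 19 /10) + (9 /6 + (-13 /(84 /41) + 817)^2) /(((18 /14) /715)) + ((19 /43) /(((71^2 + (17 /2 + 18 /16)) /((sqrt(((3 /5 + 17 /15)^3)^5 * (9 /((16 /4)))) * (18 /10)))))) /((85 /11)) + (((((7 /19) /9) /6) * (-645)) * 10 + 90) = 6714593307136 * sqrt(390) /70090443017578125 + 4681166350036184742113 /12809127681504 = 365455514.73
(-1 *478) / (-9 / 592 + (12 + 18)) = -282976 / 17751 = -15.94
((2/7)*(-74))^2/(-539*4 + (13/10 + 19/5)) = -219040/1053941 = -0.21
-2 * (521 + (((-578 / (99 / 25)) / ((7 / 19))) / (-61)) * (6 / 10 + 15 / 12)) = -45064301 / 42273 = -1066.03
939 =939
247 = 247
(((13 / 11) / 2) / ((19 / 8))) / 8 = 13 / 418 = 0.03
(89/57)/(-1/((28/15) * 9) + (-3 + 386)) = 2492/611173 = 0.00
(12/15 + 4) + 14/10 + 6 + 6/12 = 127/10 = 12.70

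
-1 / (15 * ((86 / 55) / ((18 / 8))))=-33 / 344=-0.10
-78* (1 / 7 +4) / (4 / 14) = -1131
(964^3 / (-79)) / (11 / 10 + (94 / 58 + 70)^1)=-259793989760 / 1666031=-155935.87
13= 13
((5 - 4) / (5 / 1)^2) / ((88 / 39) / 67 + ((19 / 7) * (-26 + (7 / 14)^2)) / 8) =-585312 / 127348225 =-0.00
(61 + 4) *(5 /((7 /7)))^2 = 1625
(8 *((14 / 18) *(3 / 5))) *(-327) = -6104 / 5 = -1220.80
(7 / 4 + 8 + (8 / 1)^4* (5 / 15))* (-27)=-148509 / 4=-37127.25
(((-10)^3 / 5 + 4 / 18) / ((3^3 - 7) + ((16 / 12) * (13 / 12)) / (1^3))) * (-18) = 32364 / 193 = 167.69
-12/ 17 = -0.71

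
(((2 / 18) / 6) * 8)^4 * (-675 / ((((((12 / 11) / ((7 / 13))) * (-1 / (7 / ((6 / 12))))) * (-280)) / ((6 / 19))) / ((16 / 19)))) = -197120 / 92372319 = -0.00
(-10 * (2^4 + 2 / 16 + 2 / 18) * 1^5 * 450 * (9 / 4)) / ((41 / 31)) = -40768875 / 328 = -124295.35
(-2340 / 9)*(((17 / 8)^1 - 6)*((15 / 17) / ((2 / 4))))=30225 / 17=1777.94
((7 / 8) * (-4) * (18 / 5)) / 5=-63 / 25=-2.52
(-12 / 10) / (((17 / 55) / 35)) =-2310 / 17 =-135.88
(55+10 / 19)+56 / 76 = 1069 / 19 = 56.26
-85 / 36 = -2.36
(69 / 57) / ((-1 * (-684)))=23 / 12996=0.00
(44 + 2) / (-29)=-46 / 29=-1.59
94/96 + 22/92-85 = -92495/1104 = -83.78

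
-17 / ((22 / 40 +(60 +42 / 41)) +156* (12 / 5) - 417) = -13940 / 15559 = -0.90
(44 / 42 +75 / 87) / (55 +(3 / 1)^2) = 1163 / 38976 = 0.03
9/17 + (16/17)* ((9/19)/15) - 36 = -57237/1615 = -35.44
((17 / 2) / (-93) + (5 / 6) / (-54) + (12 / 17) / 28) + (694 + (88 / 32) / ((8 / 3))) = 6645030529 / 9561888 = 694.95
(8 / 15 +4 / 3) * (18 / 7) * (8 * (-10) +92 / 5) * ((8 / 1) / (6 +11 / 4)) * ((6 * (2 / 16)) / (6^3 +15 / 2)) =-16896 / 18625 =-0.91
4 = 4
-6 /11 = -0.55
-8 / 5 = -1.60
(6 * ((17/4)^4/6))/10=32.63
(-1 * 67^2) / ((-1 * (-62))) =-72.40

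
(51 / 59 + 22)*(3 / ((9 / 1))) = 1349 / 177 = 7.62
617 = 617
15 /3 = 5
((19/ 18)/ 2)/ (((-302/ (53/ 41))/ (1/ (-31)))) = 1007/ 13818312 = 0.00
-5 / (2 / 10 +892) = -25 / 4461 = -0.01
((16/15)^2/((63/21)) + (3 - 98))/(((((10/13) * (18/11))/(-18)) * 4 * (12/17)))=155265539/324000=479.21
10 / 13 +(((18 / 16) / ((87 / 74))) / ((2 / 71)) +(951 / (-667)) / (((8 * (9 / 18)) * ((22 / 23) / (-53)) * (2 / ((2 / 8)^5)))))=2360981383 / 67944448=34.75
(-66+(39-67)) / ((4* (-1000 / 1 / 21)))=987 / 2000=0.49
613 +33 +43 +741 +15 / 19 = 27185 / 19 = 1430.79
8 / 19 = 0.42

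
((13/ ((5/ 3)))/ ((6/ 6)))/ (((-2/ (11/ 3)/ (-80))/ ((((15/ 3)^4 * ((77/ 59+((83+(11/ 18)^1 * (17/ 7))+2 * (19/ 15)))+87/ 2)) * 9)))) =350338846000/ 413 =848278077.48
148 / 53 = 2.79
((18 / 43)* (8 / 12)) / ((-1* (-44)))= 3 / 473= 0.01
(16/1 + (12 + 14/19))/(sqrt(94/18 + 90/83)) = 234*sqrt(391013)/12787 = 11.44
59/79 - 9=-652/79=-8.25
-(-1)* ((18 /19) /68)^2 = 81 /417316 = 0.00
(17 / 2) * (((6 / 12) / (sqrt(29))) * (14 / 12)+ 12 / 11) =119 * sqrt(29) / 696+ 102 / 11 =10.19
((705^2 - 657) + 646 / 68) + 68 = 992891 / 2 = 496445.50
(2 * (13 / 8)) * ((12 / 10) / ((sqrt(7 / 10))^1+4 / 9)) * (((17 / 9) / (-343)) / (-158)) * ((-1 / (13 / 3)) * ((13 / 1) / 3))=1326 / 11028479 - 5967 * sqrt(70) / 220569580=-0.00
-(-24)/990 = 4/165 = 0.02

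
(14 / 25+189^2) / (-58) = -893039 / 1450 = -615.89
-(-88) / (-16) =-5.50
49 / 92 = 0.53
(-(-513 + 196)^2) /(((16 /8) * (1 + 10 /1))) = -100489 /22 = -4567.68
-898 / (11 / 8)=-7184 / 11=-653.09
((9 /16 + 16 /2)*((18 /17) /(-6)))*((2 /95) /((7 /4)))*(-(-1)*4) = -0.07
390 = 390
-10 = -10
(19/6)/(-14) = -0.23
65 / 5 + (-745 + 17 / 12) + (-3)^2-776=-1497.58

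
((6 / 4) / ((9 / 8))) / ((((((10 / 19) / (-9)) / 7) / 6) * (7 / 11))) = -7524 / 5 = -1504.80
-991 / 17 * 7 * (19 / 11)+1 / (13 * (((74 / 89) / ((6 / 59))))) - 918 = -8612096822 / 5306873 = -1622.82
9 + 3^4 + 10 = 100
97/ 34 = 2.85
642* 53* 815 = 27731190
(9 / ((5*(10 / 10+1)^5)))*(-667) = -6003 / 160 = -37.52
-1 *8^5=-32768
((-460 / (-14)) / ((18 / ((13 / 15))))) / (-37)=-299 / 6993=-0.04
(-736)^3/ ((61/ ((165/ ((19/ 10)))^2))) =-1085428776960000/ 22021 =-49290621541.26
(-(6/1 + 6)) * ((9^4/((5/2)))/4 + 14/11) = -433866/55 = -7888.47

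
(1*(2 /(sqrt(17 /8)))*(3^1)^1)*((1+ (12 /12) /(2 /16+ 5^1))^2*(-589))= -16970268*sqrt(34) /28577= -3462.67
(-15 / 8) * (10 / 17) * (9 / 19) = -675 / 1292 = -0.52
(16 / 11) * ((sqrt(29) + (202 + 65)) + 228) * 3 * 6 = 288 * sqrt(29) / 11 + 12960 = 13100.99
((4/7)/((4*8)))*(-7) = -1/8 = -0.12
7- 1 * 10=-3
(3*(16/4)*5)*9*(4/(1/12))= 25920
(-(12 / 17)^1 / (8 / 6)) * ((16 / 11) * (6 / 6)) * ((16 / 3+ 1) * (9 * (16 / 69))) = -43776 / 4301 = -10.18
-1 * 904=-904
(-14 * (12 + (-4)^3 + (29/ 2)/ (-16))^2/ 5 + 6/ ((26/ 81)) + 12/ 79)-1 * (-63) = -20390285821/ 2629120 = -7755.56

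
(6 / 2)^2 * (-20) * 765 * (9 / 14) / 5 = -123930 / 7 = -17704.29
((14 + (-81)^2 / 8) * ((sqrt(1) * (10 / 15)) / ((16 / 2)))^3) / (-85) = -6673 / 1175040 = -0.01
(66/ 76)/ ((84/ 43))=473/ 1064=0.44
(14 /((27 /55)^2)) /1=58.09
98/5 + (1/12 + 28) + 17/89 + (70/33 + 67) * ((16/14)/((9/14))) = 90272131/528660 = 170.76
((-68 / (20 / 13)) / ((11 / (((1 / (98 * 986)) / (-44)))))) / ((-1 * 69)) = -13 / 949114320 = -0.00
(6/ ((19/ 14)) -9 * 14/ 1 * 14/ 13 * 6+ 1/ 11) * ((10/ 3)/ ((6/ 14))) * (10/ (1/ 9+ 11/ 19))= -769928950/ 8437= -91256.25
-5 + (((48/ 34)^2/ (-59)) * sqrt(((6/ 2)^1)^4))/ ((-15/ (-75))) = -111175/ 17051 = -6.52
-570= -570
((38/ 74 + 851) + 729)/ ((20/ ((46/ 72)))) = 50.49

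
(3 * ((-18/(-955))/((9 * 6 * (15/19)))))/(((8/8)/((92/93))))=1748/1332225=0.00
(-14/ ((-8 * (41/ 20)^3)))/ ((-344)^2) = 875/ 509739716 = 0.00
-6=-6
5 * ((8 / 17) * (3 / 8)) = 15 / 17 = 0.88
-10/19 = -0.53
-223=-223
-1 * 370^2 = -136900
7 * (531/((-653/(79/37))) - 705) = -119528178/24161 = -4947.15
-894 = -894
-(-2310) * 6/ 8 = 3465/ 2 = 1732.50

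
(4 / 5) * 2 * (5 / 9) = 8 / 9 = 0.89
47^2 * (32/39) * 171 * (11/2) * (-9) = -199446192/13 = -15342014.77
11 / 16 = 0.69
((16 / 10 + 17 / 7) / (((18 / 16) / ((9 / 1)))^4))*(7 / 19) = 577536 / 95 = 6079.33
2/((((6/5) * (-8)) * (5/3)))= -0.12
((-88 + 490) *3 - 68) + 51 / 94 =107023 / 94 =1138.54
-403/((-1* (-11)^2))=403/121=3.33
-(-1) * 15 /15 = 1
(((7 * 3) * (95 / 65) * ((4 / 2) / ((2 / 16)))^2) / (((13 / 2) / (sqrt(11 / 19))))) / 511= 1536 * sqrt(209) / 12337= 1.80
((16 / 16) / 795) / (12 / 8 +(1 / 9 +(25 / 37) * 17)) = 0.00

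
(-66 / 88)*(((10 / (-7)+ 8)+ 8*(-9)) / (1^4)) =687 / 14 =49.07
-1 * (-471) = 471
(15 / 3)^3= 125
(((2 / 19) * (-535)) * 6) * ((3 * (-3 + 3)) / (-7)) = 0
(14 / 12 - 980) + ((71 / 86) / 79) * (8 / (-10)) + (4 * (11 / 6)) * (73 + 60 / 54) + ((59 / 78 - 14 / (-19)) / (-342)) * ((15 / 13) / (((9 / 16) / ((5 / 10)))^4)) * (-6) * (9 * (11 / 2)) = -1969038196253857 / 4532504421510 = -434.43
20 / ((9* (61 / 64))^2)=0.27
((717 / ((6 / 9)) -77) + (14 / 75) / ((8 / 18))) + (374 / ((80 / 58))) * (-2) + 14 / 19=434489 / 950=457.36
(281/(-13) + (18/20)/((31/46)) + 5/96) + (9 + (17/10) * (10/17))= -1978469/193440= -10.23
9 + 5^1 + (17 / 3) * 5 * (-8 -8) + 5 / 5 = -1315 / 3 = -438.33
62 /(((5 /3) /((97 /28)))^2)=2625111 /9800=267.87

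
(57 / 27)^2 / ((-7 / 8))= -2888 / 567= -5.09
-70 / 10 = -7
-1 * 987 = -987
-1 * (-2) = 2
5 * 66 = 330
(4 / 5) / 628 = 1 / 785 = 0.00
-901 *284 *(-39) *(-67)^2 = 44797867764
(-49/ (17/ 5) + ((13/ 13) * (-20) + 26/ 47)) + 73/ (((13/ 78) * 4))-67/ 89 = 10650809/ 142222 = 74.89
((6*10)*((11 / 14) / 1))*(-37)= -1744.29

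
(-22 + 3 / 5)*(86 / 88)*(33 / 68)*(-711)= 9813933 / 1360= 7216.13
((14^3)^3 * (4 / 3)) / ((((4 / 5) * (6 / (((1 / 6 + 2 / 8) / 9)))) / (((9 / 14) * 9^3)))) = 124519701600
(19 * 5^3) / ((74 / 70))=83125 / 37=2246.62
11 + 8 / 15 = 11.53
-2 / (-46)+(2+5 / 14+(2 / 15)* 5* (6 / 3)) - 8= -4121 / 966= -4.27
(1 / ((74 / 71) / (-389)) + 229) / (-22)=10673 / 1628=6.56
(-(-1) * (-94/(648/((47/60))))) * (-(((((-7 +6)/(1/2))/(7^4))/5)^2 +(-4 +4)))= 2209/700423321500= 0.00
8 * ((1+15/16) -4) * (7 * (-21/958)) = 4851/1916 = 2.53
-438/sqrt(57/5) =-146 * sqrt(285)/19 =-129.72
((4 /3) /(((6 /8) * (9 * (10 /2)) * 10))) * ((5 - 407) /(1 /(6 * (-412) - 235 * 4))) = 3657664 /675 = 5418.76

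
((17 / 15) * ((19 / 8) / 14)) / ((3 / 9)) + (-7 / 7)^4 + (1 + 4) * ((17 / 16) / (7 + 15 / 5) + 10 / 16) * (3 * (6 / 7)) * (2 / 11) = 20243 / 6160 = 3.29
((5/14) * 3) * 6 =45/7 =6.43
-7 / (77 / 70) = -70 / 11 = -6.36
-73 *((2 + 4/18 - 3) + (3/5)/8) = 18469/360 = 51.30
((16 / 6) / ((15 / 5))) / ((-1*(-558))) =4 / 2511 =0.00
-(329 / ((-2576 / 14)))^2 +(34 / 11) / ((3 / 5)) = 2183567 / 1117248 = 1.95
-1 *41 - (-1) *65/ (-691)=-28396/ 691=-41.09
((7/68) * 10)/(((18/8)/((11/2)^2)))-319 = -93379/306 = -305.16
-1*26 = -26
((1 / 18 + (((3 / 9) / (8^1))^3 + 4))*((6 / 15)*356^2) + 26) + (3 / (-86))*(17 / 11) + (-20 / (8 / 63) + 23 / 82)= 205466.35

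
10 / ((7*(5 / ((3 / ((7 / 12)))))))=72 / 49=1.47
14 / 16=7 / 8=0.88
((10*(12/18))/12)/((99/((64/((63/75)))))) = 8000/18711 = 0.43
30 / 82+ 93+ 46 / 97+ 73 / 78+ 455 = 549.78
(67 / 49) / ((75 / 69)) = 1541 / 1225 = 1.26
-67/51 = -1.31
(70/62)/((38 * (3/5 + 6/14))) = 1225/42408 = 0.03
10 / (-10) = -1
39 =39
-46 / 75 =-0.61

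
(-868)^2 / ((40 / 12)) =1130136 / 5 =226027.20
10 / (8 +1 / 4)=40 / 33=1.21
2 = 2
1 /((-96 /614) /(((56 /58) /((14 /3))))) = -1.32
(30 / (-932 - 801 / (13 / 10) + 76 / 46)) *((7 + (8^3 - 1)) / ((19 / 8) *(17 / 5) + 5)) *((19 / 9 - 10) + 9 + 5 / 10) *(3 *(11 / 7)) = -352909700 / 60459323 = -5.84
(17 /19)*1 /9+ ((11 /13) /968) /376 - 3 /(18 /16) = -188833045 /73554624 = -2.57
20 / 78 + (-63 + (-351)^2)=4802392 / 39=123138.26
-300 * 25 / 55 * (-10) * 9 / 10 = 1227.27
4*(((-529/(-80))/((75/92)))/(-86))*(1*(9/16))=-0.21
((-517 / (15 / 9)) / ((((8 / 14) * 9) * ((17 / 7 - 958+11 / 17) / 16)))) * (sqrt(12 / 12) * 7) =3014627 / 426135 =7.07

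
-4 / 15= -0.27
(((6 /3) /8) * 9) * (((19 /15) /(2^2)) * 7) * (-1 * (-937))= 373863 /80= 4673.29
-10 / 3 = -3.33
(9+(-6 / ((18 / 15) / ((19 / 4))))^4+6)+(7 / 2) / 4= 318182.38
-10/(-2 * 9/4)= 20/9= 2.22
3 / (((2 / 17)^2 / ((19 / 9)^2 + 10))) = 3133.51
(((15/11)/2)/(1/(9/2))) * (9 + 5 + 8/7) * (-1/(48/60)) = -35775/616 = -58.08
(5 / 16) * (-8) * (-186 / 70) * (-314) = -14601 / 7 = -2085.86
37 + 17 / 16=609 / 16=38.06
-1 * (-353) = 353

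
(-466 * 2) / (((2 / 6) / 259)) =-724164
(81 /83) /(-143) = -81 /11869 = -0.01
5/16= 0.31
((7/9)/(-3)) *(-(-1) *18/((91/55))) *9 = -330/13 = -25.38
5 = 5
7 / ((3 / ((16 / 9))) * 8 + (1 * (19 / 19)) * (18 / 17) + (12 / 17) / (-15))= 0.48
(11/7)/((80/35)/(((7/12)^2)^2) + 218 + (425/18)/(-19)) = 9032562/1359387109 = 0.01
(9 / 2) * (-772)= -3474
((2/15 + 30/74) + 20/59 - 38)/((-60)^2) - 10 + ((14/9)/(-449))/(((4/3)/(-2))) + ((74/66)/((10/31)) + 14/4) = -1763750056091/582219198000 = -3.03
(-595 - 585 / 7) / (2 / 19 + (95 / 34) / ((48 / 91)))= -147288000 / 1172633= -125.60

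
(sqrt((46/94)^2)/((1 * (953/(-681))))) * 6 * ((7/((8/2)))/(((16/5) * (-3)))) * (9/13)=4933845/18633056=0.26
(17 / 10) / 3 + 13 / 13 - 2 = -13 / 30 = -0.43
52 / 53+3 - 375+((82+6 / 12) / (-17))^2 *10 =-4151167 / 30634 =-135.51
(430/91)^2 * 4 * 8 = 5916800/8281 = 714.50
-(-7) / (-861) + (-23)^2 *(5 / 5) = 65066 / 123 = 528.99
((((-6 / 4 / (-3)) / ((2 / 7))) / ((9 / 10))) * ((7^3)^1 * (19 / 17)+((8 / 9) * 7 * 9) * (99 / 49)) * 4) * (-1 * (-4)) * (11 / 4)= 6499130 / 153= 42477.97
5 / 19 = 0.26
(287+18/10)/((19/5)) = 76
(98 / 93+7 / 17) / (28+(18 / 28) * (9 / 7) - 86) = -227066 / 8858343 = -0.03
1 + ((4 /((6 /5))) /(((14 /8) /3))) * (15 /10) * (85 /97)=8.51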